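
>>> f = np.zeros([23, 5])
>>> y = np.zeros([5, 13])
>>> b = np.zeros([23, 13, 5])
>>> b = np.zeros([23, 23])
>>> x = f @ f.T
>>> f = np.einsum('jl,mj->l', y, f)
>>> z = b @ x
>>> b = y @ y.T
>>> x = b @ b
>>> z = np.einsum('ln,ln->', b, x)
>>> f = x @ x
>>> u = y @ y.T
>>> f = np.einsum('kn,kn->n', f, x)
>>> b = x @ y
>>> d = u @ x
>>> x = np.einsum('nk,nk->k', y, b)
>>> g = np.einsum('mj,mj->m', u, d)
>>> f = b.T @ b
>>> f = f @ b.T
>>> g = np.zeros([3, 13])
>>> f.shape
(13, 5)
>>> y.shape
(5, 13)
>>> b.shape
(5, 13)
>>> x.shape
(13,)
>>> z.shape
()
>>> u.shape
(5, 5)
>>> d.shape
(5, 5)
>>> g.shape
(3, 13)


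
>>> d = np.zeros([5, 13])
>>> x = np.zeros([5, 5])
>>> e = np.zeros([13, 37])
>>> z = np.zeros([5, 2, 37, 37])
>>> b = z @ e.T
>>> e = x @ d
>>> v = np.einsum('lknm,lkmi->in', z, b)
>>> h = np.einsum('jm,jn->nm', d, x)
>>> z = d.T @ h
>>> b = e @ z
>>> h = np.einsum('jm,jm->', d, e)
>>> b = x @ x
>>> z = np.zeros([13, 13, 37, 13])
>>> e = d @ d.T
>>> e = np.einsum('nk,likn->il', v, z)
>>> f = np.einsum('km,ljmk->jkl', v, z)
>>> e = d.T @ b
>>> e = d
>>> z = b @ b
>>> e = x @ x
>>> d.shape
(5, 13)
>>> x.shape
(5, 5)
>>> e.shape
(5, 5)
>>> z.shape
(5, 5)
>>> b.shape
(5, 5)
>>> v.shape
(13, 37)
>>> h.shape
()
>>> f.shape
(13, 13, 13)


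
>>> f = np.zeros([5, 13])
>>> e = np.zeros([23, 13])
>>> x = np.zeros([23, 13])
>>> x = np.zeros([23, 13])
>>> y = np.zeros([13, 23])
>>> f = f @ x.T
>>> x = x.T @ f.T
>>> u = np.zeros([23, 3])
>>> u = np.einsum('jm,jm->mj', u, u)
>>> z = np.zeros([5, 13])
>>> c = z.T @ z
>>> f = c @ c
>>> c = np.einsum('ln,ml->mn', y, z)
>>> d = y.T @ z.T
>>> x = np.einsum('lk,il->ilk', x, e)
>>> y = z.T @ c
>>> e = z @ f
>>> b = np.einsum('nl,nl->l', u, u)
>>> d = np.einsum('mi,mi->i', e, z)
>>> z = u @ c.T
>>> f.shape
(13, 13)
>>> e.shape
(5, 13)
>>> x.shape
(23, 13, 5)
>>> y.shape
(13, 23)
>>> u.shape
(3, 23)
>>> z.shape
(3, 5)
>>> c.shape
(5, 23)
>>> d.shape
(13,)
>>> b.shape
(23,)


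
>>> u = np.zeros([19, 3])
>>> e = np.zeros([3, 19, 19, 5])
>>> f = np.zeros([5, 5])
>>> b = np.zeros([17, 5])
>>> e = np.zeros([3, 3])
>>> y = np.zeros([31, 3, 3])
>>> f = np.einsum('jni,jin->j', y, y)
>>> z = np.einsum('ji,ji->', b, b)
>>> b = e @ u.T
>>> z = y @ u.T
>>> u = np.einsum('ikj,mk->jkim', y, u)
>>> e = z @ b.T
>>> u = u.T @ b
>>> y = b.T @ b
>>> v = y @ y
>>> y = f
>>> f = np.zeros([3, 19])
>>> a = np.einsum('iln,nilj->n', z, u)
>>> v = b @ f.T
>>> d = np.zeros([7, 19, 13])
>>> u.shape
(19, 31, 3, 19)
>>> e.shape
(31, 3, 3)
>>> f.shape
(3, 19)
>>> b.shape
(3, 19)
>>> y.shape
(31,)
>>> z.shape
(31, 3, 19)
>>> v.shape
(3, 3)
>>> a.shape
(19,)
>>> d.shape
(7, 19, 13)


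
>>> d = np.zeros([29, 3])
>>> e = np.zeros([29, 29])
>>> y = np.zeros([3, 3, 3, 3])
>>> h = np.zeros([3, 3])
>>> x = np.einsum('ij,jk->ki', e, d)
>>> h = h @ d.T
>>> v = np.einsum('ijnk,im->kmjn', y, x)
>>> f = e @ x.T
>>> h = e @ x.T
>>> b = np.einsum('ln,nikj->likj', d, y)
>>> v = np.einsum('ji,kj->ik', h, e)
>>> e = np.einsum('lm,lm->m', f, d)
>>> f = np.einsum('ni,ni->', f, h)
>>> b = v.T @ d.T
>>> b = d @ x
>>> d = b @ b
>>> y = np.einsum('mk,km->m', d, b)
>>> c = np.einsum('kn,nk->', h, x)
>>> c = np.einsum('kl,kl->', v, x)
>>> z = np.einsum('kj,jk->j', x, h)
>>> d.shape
(29, 29)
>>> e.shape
(3,)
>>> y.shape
(29,)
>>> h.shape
(29, 3)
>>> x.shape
(3, 29)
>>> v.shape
(3, 29)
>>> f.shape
()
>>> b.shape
(29, 29)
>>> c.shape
()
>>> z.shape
(29,)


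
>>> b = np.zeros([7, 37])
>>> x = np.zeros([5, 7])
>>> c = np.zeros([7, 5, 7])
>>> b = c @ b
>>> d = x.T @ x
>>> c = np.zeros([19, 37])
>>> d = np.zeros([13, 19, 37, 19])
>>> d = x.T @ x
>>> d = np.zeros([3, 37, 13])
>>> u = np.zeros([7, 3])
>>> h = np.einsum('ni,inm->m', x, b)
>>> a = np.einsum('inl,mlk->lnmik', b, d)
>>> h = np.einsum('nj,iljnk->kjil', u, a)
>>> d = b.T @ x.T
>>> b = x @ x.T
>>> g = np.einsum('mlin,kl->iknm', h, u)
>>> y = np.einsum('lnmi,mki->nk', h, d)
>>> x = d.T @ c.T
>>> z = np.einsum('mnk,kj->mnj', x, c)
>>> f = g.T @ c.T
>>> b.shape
(5, 5)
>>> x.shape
(5, 5, 19)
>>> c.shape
(19, 37)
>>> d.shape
(37, 5, 5)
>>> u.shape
(7, 3)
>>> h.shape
(13, 3, 37, 5)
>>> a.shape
(37, 5, 3, 7, 13)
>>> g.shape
(37, 7, 5, 13)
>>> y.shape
(3, 5)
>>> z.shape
(5, 5, 37)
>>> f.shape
(13, 5, 7, 19)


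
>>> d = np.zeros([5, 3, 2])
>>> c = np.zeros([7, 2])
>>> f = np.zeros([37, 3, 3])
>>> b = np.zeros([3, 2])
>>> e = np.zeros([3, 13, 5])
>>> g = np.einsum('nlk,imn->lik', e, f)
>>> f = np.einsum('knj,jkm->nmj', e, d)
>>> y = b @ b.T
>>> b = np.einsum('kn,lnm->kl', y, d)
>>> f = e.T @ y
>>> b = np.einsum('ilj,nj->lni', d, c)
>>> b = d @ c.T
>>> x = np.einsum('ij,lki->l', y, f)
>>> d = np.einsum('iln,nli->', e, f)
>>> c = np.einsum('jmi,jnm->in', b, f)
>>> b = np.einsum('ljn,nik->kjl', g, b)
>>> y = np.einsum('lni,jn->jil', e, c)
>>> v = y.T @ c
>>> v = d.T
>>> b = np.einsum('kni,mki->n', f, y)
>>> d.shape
()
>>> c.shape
(7, 13)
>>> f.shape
(5, 13, 3)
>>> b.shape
(13,)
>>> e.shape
(3, 13, 5)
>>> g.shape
(13, 37, 5)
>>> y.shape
(7, 5, 3)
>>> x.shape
(5,)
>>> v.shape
()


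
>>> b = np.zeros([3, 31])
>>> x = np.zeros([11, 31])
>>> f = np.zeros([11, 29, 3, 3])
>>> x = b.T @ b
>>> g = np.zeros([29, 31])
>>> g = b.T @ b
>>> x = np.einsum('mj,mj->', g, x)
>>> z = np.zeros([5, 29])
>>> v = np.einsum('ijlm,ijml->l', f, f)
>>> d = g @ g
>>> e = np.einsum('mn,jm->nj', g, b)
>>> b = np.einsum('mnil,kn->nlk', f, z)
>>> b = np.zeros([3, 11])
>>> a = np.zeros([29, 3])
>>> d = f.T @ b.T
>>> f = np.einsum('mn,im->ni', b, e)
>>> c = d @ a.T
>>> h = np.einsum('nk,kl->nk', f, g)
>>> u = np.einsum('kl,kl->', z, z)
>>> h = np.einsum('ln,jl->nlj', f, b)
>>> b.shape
(3, 11)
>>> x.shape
()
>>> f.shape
(11, 31)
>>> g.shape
(31, 31)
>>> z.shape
(5, 29)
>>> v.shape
(3,)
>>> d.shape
(3, 3, 29, 3)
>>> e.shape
(31, 3)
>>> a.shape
(29, 3)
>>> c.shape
(3, 3, 29, 29)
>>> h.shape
(31, 11, 3)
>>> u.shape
()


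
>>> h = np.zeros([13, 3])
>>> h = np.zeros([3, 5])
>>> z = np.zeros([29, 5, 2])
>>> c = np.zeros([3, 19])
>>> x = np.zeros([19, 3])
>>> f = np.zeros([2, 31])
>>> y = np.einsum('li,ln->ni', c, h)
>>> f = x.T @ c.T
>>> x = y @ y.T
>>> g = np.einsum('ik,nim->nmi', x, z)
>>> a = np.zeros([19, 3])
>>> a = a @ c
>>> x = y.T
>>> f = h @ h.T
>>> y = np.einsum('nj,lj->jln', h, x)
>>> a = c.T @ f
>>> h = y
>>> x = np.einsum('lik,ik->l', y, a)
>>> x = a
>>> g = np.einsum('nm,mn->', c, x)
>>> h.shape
(5, 19, 3)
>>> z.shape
(29, 5, 2)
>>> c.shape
(3, 19)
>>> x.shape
(19, 3)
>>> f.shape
(3, 3)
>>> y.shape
(5, 19, 3)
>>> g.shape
()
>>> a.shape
(19, 3)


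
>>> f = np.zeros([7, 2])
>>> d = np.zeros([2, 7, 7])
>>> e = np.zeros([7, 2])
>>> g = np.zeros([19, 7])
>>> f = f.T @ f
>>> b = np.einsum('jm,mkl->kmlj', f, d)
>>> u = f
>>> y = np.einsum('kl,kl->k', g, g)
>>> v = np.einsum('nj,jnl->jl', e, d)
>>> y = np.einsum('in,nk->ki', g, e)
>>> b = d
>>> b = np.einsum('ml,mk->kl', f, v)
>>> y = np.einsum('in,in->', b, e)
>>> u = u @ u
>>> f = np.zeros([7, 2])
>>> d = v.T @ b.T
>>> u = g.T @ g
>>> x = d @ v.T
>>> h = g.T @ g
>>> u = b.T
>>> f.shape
(7, 2)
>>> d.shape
(7, 7)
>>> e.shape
(7, 2)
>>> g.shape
(19, 7)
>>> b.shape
(7, 2)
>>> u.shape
(2, 7)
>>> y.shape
()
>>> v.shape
(2, 7)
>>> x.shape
(7, 2)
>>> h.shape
(7, 7)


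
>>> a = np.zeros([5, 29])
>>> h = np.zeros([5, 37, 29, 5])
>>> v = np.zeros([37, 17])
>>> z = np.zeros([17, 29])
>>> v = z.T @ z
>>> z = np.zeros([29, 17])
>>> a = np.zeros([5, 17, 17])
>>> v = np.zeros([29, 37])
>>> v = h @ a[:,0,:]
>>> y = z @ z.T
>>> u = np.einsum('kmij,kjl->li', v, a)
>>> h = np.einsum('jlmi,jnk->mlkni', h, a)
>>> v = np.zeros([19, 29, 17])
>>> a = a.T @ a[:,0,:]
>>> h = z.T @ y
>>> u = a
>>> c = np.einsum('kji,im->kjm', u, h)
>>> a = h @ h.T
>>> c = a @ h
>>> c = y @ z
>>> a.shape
(17, 17)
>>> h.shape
(17, 29)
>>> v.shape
(19, 29, 17)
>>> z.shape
(29, 17)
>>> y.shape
(29, 29)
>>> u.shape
(17, 17, 17)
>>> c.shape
(29, 17)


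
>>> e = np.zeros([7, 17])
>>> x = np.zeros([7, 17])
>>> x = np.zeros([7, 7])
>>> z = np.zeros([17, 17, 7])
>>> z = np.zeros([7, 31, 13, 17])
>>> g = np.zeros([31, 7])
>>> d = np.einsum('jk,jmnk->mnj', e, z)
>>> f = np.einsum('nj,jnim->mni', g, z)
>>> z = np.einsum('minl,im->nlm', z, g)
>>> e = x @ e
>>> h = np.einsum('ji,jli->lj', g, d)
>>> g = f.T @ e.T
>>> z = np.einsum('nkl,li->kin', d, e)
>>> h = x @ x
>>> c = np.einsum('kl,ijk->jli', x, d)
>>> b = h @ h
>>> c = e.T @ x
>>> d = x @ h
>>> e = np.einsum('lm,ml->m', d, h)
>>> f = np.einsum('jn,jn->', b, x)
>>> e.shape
(7,)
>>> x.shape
(7, 7)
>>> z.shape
(13, 17, 31)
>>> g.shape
(13, 31, 7)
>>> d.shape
(7, 7)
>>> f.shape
()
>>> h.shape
(7, 7)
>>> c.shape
(17, 7)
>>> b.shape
(7, 7)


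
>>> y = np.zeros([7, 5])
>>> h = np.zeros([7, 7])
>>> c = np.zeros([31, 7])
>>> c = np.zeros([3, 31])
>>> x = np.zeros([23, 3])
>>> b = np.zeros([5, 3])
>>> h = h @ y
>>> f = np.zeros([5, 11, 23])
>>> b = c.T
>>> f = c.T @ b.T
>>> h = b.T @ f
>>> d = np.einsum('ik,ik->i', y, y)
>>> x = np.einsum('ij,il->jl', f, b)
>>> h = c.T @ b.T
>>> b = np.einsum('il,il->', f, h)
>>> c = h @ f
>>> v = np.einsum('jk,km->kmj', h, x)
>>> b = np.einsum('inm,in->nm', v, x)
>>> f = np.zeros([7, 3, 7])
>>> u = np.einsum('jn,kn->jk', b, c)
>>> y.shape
(7, 5)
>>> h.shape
(31, 31)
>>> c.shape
(31, 31)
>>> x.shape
(31, 3)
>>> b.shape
(3, 31)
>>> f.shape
(7, 3, 7)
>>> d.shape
(7,)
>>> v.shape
(31, 3, 31)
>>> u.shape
(3, 31)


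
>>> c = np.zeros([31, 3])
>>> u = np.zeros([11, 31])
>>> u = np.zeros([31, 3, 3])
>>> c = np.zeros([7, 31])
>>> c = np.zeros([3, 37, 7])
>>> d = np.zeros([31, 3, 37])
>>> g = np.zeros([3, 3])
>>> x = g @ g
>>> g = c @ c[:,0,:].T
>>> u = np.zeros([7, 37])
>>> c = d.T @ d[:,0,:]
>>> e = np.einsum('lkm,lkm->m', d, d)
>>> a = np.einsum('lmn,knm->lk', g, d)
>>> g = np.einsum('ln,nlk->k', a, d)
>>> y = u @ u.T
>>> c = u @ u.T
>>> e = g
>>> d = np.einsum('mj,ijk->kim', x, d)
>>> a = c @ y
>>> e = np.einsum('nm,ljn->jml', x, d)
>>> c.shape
(7, 7)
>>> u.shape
(7, 37)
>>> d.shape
(37, 31, 3)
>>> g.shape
(37,)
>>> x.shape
(3, 3)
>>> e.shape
(31, 3, 37)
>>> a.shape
(7, 7)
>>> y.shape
(7, 7)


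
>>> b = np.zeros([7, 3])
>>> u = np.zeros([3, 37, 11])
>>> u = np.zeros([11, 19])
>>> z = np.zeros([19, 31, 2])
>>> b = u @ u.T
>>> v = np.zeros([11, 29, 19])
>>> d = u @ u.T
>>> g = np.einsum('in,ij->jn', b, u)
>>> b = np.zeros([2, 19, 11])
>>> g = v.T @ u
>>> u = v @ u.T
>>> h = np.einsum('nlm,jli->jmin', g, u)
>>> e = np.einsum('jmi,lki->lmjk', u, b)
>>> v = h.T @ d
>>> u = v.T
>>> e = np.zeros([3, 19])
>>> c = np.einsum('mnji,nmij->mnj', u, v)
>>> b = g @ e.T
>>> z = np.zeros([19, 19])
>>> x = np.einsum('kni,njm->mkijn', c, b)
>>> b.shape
(19, 29, 3)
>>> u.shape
(11, 19, 11, 19)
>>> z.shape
(19, 19)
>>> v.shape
(19, 11, 19, 11)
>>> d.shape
(11, 11)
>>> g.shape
(19, 29, 19)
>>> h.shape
(11, 19, 11, 19)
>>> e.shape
(3, 19)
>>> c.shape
(11, 19, 11)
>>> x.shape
(3, 11, 11, 29, 19)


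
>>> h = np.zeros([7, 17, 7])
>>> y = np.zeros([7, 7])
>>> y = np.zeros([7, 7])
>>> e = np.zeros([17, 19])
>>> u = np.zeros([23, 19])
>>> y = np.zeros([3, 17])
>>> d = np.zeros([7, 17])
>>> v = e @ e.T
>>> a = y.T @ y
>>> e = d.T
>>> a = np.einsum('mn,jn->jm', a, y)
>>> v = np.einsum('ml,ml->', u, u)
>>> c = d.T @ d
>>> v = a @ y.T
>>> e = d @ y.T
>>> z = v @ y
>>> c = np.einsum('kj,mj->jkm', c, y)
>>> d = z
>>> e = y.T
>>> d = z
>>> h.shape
(7, 17, 7)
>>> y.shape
(3, 17)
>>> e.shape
(17, 3)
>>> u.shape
(23, 19)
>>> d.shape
(3, 17)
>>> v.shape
(3, 3)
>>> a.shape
(3, 17)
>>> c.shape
(17, 17, 3)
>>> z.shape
(3, 17)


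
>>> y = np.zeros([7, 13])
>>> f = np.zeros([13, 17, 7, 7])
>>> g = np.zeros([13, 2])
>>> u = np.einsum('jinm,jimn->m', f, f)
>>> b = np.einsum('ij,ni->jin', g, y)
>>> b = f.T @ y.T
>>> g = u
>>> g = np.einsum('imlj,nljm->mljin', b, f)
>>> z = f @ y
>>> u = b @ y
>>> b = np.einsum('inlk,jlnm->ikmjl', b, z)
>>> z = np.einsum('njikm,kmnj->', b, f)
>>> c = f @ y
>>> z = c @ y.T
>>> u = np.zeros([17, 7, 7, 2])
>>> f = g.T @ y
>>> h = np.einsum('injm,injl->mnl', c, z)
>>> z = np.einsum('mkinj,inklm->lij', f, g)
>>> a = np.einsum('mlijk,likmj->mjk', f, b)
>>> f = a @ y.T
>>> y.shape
(7, 13)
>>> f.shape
(13, 17, 7)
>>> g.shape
(7, 17, 7, 7, 13)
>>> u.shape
(17, 7, 7, 2)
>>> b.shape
(7, 7, 13, 13, 17)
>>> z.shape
(7, 7, 13)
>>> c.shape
(13, 17, 7, 13)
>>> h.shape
(13, 17, 7)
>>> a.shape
(13, 17, 13)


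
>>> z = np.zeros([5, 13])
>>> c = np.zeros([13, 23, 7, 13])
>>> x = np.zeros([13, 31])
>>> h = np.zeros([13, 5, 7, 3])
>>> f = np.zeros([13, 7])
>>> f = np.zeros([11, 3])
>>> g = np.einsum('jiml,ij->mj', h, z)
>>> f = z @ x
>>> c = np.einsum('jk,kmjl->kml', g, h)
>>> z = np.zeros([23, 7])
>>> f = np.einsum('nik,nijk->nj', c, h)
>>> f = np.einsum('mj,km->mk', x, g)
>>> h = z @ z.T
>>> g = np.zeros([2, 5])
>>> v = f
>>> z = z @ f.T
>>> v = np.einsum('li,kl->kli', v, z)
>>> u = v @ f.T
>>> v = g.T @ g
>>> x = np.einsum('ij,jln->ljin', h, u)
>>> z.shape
(23, 13)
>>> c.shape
(13, 5, 3)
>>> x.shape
(13, 23, 23, 13)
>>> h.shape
(23, 23)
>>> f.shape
(13, 7)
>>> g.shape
(2, 5)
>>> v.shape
(5, 5)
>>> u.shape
(23, 13, 13)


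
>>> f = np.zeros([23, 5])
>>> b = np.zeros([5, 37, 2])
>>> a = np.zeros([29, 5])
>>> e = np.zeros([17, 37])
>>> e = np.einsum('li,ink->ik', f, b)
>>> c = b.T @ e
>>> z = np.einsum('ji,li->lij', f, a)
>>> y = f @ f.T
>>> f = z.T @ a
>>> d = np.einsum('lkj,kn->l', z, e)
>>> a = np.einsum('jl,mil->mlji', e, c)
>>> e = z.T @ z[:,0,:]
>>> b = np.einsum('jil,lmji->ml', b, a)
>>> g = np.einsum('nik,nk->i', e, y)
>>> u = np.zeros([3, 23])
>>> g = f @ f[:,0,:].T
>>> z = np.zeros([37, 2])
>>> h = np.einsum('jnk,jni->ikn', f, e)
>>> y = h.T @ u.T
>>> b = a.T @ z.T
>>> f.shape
(23, 5, 5)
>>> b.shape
(37, 5, 2, 37)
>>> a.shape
(2, 2, 5, 37)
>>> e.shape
(23, 5, 23)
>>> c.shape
(2, 37, 2)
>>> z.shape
(37, 2)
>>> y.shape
(5, 5, 3)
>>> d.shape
(29,)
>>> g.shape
(23, 5, 23)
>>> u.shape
(3, 23)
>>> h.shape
(23, 5, 5)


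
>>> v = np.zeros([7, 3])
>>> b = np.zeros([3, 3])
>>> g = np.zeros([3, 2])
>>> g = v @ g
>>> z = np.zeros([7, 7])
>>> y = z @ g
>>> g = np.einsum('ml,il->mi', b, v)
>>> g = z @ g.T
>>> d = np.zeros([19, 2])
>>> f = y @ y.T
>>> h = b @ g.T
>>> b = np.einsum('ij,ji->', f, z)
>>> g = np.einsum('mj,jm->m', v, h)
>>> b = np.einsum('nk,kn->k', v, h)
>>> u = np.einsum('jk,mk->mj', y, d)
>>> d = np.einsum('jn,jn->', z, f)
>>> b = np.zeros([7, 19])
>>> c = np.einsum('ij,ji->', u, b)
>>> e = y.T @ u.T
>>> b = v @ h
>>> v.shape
(7, 3)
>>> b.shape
(7, 7)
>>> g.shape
(7,)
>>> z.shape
(7, 7)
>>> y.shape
(7, 2)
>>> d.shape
()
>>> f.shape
(7, 7)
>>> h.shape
(3, 7)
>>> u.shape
(19, 7)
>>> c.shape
()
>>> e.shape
(2, 19)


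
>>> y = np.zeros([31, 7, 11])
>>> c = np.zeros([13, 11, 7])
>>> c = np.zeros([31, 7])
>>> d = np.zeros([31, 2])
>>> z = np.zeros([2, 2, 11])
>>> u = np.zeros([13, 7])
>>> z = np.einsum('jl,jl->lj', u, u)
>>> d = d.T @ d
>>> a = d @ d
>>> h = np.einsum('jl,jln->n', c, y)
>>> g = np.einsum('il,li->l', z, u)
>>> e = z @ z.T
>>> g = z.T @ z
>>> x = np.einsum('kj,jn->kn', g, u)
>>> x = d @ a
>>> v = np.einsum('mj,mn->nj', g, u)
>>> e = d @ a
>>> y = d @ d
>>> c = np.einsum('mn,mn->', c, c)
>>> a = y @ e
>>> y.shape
(2, 2)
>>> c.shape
()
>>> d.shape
(2, 2)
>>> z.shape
(7, 13)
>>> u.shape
(13, 7)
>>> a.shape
(2, 2)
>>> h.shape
(11,)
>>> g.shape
(13, 13)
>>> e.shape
(2, 2)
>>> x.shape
(2, 2)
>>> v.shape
(7, 13)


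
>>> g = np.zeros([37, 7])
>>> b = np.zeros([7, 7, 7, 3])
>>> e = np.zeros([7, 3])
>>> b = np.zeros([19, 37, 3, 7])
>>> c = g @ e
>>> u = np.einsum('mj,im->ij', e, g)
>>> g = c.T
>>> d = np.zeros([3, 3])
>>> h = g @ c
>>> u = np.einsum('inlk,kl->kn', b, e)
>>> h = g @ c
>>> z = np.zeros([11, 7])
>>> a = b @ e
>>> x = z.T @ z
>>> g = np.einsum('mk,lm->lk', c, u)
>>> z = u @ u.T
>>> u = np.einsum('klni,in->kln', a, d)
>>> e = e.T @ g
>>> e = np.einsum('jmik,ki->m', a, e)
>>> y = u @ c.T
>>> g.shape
(7, 3)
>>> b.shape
(19, 37, 3, 7)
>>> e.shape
(37,)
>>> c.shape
(37, 3)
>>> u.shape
(19, 37, 3)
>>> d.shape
(3, 3)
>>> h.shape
(3, 3)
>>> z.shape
(7, 7)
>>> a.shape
(19, 37, 3, 3)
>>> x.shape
(7, 7)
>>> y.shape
(19, 37, 37)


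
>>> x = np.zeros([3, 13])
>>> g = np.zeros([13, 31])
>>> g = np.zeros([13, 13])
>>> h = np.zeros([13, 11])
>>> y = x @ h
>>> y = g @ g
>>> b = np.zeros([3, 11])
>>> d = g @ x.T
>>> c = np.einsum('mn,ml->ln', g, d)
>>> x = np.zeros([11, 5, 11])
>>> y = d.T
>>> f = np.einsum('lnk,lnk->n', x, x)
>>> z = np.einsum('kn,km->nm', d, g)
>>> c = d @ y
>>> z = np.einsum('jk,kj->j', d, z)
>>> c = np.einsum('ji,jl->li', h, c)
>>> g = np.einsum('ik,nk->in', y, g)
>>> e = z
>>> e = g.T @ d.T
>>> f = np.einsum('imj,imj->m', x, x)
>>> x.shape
(11, 5, 11)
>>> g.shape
(3, 13)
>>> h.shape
(13, 11)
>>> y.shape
(3, 13)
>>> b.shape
(3, 11)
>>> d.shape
(13, 3)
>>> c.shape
(13, 11)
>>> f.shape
(5,)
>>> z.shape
(13,)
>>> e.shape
(13, 13)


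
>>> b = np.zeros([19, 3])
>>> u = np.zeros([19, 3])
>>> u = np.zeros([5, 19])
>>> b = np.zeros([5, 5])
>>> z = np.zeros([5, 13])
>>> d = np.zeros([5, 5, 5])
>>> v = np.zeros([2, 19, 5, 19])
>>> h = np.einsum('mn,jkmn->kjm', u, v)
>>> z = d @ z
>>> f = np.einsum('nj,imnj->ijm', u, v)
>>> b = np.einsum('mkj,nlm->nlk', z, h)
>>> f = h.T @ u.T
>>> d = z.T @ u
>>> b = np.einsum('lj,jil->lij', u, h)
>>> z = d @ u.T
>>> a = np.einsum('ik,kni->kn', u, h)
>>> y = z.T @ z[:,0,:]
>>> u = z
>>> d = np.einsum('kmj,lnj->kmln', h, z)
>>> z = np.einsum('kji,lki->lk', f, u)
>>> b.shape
(5, 2, 19)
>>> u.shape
(13, 5, 5)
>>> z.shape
(13, 5)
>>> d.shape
(19, 2, 13, 5)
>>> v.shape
(2, 19, 5, 19)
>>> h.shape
(19, 2, 5)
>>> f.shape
(5, 2, 5)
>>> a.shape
(19, 2)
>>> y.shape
(5, 5, 5)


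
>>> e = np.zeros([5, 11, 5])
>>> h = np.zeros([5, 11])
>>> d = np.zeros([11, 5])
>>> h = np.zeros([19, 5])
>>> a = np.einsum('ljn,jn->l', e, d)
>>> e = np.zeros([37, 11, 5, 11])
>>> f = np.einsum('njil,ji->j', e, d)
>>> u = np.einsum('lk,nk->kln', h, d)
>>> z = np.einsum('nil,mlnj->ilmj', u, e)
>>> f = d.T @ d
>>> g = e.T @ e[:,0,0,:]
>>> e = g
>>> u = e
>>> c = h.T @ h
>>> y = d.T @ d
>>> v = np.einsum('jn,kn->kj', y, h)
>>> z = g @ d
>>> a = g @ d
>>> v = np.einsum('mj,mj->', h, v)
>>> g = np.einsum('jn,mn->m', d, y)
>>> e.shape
(11, 5, 11, 11)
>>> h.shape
(19, 5)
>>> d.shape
(11, 5)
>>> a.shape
(11, 5, 11, 5)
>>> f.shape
(5, 5)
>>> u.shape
(11, 5, 11, 11)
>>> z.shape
(11, 5, 11, 5)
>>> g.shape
(5,)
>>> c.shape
(5, 5)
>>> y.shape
(5, 5)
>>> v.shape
()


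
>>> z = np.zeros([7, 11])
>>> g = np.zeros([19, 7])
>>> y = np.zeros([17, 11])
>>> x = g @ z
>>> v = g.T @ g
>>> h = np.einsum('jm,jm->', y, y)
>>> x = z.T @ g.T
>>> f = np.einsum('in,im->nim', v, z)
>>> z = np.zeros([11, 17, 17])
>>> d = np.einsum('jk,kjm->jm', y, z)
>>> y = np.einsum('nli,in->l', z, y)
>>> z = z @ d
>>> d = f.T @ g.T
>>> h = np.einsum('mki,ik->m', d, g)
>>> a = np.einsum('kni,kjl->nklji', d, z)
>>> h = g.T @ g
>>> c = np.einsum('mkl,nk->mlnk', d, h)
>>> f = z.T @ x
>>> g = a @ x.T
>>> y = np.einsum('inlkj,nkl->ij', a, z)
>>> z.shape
(11, 17, 17)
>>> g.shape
(7, 11, 17, 17, 11)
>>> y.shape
(7, 19)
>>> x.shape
(11, 19)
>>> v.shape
(7, 7)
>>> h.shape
(7, 7)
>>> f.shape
(17, 17, 19)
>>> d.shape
(11, 7, 19)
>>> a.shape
(7, 11, 17, 17, 19)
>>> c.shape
(11, 19, 7, 7)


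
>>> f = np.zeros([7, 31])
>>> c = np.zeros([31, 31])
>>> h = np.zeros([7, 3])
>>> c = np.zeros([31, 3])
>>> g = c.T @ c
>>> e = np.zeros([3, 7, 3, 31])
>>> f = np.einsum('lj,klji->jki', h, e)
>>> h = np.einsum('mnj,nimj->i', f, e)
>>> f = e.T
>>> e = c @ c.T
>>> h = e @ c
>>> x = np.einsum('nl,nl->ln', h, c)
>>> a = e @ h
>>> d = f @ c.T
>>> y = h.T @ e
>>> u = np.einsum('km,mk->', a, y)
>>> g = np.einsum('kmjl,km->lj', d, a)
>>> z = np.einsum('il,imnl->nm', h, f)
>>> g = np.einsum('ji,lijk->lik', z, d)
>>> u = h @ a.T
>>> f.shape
(31, 3, 7, 3)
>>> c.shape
(31, 3)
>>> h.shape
(31, 3)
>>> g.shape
(31, 3, 31)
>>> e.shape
(31, 31)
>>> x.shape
(3, 31)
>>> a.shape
(31, 3)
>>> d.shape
(31, 3, 7, 31)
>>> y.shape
(3, 31)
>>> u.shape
(31, 31)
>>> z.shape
(7, 3)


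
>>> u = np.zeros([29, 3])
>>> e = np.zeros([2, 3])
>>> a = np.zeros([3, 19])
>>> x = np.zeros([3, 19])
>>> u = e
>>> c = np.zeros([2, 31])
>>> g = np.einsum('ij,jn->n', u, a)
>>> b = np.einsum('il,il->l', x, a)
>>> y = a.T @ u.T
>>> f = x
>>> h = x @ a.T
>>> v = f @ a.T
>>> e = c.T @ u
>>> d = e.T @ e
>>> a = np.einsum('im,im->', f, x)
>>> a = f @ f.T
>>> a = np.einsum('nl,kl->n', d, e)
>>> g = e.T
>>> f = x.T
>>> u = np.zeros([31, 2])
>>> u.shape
(31, 2)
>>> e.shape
(31, 3)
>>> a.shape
(3,)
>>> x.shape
(3, 19)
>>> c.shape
(2, 31)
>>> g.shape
(3, 31)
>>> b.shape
(19,)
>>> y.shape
(19, 2)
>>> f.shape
(19, 3)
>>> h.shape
(3, 3)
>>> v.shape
(3, 3)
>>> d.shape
(3, 3)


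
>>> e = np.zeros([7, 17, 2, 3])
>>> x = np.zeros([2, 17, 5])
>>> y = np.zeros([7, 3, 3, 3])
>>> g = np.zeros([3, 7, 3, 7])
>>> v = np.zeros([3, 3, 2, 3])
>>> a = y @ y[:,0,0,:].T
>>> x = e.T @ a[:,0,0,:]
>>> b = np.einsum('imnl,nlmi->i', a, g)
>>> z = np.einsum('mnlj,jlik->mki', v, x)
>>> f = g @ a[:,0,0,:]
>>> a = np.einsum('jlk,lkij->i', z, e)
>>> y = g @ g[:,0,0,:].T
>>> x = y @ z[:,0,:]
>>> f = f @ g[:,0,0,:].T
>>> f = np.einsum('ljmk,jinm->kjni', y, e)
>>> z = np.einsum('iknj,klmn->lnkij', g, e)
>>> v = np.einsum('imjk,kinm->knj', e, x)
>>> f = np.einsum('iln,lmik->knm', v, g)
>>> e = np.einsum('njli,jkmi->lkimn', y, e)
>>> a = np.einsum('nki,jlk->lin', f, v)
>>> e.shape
(3, 17, 3, 2, 3)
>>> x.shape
(3, 7, 3, 17)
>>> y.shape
(3, 7, 3, 3)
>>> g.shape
(3, 7, 3, 7)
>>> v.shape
(3, 3, 2)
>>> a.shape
(3, 7, 7)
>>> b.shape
(7,)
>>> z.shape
(17, 3, 7, 3, 7)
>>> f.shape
(7, 2, 7)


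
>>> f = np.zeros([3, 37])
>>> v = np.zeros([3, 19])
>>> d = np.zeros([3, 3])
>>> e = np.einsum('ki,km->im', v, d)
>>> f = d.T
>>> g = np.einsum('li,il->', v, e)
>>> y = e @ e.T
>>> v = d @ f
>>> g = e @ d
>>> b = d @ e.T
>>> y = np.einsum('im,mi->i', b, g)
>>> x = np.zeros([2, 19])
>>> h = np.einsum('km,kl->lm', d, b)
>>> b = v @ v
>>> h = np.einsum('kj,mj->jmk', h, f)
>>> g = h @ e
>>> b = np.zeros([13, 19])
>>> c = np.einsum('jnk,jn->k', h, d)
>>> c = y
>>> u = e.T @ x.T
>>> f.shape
(3, 3)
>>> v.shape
(3, 3)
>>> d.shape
(3, 3)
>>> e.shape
(19, 3)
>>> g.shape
(3, 3, 3)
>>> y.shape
(3,)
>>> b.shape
(13, 19)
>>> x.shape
(2, 19)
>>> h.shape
(3, 3, 19)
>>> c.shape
(3,)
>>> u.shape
(3, 2)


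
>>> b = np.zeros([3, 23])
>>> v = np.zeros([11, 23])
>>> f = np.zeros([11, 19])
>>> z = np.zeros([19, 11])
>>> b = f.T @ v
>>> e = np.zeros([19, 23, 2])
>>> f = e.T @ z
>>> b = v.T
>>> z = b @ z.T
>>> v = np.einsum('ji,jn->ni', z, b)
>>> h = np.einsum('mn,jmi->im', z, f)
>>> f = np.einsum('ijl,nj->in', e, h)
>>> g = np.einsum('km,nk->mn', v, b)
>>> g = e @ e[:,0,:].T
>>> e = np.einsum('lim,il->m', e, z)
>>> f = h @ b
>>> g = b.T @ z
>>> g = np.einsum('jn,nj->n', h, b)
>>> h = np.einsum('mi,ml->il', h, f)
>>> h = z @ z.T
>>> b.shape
(23, 11)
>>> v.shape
(11, 19)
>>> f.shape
(11, 11)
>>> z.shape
(23, 19)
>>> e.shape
(2,)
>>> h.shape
(23, 23)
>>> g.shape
(23,)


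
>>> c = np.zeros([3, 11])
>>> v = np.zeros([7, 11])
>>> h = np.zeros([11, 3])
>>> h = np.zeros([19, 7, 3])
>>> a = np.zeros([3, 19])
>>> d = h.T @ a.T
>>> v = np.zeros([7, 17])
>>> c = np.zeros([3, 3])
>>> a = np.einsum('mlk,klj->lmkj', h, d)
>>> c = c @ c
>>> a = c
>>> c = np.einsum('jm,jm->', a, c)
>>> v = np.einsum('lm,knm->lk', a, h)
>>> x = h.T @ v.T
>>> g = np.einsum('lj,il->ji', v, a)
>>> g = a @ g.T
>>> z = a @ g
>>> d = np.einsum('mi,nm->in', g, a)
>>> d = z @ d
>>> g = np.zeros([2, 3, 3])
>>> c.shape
()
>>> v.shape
(3, 19)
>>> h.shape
(19, 7, 3)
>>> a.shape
(3, 3)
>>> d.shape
(3, 3)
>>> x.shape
(3, 7, 3)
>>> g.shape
(2, 3, 3)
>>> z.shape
(3, 19)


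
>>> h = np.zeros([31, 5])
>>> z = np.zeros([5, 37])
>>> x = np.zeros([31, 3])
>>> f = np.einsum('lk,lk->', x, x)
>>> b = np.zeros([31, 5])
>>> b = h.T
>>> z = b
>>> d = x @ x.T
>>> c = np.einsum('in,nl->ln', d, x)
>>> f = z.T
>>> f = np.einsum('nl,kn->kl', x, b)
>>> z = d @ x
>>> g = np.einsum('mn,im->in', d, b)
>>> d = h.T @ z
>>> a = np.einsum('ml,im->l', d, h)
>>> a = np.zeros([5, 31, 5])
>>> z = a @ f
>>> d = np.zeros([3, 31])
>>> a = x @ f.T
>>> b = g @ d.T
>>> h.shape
(31, 5)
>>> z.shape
(5, 31, 3)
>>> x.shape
(31, 3)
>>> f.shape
(5, 3)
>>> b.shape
(5, 3)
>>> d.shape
(3, 31)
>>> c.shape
(3, 31)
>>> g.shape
(5, 31)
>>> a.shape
(31, 5)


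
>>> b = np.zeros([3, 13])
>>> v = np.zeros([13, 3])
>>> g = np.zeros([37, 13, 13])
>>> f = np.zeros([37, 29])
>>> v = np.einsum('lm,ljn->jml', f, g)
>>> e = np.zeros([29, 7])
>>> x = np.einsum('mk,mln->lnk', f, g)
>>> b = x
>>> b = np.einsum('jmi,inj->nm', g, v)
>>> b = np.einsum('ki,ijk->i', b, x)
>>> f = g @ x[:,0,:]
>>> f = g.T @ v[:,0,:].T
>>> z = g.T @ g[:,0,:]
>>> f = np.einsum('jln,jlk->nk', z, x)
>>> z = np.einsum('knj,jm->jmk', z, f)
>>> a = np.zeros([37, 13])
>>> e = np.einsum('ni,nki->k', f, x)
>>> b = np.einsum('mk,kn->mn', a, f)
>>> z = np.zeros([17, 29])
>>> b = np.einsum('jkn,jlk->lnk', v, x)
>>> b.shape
(13, 37, 29)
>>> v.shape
(13, 29, 37)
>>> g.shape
(37, 13, 13)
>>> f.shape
(13, 29)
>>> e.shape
(13,)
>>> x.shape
(13, 13, 29)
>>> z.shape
(17, 29)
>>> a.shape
(37, 13)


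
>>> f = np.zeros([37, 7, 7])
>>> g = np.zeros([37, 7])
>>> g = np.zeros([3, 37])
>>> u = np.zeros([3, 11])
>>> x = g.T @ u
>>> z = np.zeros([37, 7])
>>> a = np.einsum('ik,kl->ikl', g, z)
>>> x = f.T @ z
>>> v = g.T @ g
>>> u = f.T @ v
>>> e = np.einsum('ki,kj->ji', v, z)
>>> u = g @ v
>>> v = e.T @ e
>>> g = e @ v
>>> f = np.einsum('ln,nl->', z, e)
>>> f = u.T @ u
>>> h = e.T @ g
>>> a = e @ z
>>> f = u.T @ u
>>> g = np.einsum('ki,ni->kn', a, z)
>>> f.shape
(37, 37)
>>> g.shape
(7, 37)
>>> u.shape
(3, 37)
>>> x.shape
(7, 7, 7)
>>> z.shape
(37, 7)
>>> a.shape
(7, 7)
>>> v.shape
(37, 37)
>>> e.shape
(7, 37)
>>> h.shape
(37, 37)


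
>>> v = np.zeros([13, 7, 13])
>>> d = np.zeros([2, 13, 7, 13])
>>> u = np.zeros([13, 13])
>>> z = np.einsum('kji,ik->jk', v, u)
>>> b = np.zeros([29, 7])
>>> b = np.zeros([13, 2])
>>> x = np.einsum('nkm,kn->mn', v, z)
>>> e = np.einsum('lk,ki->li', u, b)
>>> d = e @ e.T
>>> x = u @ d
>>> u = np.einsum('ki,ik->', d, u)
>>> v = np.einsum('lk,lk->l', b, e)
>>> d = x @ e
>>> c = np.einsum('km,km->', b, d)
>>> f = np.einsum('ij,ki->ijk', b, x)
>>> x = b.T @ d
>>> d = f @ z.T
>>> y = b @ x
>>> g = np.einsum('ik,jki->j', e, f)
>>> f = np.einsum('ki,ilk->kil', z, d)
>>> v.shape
(13,)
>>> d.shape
(13, 2, 7)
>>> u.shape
()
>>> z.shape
(7, 13)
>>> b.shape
(13, 2)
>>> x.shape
(2, 2)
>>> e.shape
(13, 2)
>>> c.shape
()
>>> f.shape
(7, 13, 2)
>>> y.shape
(13, 2)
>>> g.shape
(13,)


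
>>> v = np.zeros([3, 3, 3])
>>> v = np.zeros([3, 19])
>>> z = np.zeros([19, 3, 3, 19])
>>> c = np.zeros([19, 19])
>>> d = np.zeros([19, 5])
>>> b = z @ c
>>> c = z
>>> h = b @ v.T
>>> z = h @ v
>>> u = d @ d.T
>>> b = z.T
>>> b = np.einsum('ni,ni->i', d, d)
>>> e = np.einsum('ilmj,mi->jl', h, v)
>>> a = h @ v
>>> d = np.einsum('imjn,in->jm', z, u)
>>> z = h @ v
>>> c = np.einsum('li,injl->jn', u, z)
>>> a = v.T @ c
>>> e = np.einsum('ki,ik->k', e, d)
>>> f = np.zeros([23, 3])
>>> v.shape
(3, 19)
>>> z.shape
(19, 3, 3, 19)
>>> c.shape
(3, 3)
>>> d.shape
(3, 3)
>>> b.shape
(5,)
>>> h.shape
(19, 3, 3, 3)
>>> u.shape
(19, 19)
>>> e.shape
(3,)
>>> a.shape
(19, 3)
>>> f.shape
(23, 3)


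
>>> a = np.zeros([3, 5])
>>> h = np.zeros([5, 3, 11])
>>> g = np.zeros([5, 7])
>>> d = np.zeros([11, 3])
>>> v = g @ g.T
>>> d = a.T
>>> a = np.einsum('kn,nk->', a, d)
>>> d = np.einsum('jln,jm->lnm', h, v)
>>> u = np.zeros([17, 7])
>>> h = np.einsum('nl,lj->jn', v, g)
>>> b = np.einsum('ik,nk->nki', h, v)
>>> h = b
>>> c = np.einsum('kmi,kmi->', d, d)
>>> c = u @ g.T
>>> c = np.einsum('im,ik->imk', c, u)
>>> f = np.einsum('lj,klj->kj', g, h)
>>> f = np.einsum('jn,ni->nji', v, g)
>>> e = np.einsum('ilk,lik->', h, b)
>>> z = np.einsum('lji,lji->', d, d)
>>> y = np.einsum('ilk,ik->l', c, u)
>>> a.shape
()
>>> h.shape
(5, 5, 7)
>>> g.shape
(5, 7)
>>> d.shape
(3, 11, 5)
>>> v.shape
(5, 5)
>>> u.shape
(17, 7)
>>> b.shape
(5, 5, 7)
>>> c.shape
(17, 5, 7)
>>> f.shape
(5, 5, 7)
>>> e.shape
()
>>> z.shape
()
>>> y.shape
(5,)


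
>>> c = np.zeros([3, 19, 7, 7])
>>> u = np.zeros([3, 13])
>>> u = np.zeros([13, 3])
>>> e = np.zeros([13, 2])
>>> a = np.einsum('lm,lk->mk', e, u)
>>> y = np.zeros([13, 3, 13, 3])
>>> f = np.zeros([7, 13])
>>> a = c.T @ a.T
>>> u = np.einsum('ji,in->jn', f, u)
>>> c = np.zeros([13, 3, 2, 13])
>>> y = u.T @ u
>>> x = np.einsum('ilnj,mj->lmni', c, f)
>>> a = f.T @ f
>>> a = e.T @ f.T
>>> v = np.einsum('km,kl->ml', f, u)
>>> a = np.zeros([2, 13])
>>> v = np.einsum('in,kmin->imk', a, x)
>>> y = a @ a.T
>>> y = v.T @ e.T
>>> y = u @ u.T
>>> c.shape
(13, 3, 2, 13)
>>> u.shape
(7, 3)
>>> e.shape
(13, 2)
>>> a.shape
(2, 13)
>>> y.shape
(7, 7)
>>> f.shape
(7, 13)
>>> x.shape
(3, 7, 2, 13)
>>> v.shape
(2, 7, 3)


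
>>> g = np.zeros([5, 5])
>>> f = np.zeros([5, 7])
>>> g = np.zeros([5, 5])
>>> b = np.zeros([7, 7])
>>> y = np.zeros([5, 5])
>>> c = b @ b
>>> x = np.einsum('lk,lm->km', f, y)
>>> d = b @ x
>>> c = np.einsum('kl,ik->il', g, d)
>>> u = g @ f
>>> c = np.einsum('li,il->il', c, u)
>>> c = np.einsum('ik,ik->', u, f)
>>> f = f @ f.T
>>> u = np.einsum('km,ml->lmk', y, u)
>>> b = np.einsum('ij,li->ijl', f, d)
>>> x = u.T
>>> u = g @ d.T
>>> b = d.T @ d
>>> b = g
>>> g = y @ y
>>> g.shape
(5, 5)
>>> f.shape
(5, 5)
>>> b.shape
(5, 5)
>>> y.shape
(5, 5)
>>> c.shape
()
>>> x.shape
(5, 5, 7)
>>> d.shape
(7, 5)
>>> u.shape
(5, 7)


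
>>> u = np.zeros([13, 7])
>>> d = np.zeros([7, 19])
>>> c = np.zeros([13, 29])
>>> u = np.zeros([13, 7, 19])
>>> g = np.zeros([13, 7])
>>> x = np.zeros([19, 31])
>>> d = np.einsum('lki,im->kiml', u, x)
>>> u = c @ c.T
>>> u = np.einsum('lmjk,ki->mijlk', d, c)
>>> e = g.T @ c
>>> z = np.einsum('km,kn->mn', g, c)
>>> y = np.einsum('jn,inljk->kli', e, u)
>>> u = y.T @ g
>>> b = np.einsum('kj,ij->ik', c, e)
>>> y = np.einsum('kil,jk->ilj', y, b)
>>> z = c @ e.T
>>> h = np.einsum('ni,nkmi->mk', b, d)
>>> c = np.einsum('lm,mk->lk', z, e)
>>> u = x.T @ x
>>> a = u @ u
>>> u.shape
(31, 31)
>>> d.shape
(7, 19, 31, 13)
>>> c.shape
(13, 29)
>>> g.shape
(13, 7)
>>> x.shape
(19, 31)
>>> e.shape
(7, 29)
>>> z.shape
(13, 7)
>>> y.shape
(31, 19, 7)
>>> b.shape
(7, 13)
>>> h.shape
(31, 19)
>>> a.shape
(31, 31)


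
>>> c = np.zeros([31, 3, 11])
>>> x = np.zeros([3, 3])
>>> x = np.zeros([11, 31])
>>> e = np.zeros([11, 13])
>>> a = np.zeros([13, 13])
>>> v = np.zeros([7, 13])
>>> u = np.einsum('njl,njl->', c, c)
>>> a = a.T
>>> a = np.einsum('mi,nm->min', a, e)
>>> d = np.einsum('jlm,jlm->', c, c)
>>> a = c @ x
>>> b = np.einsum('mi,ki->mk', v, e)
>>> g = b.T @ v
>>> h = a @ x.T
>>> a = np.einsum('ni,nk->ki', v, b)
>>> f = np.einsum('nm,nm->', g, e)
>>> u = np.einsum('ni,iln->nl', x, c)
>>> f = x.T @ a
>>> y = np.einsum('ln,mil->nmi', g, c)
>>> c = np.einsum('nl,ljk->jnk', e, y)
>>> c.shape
(31, 11, 3)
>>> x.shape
(11, 31)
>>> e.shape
(11, 13)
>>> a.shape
(11, 13)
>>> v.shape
(7, 13)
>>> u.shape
(11, 3)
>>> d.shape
()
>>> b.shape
(7, 11)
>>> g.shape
(11, 13)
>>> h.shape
(31, 3, 11)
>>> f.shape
(31, 13)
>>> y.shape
(13, 31, 3)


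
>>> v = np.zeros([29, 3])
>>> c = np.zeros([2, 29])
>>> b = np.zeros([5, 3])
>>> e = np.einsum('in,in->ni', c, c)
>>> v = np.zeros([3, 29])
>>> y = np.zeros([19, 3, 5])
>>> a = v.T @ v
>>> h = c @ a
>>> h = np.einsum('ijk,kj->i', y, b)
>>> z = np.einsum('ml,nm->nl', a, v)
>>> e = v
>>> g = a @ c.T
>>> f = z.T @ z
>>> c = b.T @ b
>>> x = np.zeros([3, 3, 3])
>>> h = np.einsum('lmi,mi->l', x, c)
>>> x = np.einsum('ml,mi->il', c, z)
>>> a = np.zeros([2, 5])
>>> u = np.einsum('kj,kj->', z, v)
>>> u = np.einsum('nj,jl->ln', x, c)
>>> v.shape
(3, 29)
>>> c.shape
(3, 3)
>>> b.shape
(5, 3)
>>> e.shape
(3, 29)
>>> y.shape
(19, 3, 5)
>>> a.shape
(2, 5)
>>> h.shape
(3,)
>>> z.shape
(3, 29)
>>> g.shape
(29, 2)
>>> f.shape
(29, 29)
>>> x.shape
(29, 3)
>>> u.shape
(3, 29)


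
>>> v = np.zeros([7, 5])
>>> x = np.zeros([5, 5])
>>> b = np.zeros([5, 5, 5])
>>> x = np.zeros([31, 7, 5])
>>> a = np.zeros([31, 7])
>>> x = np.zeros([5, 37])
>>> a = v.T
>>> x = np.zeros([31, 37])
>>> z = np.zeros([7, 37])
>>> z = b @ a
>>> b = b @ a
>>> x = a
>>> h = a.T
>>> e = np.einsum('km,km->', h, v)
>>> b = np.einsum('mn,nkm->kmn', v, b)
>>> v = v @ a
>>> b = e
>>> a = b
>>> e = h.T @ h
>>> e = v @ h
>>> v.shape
(7, 7)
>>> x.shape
(5, 7)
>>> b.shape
()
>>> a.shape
()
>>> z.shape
(5, 5, 7)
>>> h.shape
(7, 5)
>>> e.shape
(7, 5)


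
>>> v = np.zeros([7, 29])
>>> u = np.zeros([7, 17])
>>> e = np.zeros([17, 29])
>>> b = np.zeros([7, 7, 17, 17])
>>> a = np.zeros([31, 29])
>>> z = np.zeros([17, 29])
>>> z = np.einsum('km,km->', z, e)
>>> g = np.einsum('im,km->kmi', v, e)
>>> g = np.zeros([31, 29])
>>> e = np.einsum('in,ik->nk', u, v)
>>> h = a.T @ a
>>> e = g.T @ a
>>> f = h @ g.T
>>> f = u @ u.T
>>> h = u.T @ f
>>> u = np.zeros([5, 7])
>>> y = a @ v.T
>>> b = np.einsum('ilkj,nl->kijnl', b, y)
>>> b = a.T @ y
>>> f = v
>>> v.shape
(7, 29)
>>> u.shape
(5, 7)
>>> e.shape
(29, 29)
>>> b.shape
(29, 7)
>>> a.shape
(31, 29)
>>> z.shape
()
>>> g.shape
(31, 29)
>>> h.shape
(17, 7)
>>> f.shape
(7, 29)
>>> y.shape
(31, 7)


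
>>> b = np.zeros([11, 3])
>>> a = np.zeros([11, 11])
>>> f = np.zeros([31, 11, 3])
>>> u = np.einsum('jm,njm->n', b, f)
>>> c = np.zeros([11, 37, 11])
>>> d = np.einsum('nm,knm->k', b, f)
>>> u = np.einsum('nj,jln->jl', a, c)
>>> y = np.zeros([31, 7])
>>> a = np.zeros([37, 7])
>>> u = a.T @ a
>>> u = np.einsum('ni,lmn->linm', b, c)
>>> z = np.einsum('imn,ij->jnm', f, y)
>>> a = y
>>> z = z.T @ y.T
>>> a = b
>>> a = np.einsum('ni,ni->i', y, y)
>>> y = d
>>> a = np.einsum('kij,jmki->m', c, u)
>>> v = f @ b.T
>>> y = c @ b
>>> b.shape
(11, 3)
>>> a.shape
(3,)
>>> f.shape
(31, 11, 3)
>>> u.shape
(11, 3, 11, 37)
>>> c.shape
(11, 37, 11)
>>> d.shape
(31,)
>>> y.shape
(11, 37, 3)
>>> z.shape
(11, 3, 31)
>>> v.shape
(31, 11, 11)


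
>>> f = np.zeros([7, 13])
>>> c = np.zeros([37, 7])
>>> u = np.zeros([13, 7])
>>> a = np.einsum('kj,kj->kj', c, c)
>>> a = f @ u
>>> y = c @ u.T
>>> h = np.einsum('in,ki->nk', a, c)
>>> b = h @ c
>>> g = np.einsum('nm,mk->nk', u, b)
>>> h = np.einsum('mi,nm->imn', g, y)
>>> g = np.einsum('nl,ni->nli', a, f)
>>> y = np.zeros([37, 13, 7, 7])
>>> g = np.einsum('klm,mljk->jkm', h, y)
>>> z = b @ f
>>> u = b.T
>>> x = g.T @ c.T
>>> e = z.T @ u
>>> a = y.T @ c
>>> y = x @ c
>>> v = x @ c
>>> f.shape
(7, 13)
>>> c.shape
(37, 7)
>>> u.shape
(7, 7)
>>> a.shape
(7, 7, 13, 7)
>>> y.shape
(37, 7, 7)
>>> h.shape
(7, 13, 37)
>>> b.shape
(7, 7)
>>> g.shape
(7, 7, 37)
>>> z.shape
(7, 13)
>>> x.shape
(37, 7, 37)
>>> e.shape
(13, 7)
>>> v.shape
(37, 7, 7)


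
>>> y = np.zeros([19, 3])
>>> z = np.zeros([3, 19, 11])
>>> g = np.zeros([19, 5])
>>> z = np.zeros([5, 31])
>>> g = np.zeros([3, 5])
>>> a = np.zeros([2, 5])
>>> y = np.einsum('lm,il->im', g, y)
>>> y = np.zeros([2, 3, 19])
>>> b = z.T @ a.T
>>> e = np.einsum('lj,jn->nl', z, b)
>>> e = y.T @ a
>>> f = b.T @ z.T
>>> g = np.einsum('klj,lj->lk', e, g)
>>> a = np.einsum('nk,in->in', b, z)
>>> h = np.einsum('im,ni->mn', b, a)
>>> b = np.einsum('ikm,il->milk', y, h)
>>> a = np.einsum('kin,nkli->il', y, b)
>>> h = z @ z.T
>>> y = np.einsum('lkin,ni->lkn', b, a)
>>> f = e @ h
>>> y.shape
(19, 2, 3)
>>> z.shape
(5, 31)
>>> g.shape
(3, 19)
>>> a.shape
(3, 5)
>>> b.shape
(19, 2, 5, 3)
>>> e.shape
(19, 3, 5)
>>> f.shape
(19, 3, 5)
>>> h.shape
(5, 5)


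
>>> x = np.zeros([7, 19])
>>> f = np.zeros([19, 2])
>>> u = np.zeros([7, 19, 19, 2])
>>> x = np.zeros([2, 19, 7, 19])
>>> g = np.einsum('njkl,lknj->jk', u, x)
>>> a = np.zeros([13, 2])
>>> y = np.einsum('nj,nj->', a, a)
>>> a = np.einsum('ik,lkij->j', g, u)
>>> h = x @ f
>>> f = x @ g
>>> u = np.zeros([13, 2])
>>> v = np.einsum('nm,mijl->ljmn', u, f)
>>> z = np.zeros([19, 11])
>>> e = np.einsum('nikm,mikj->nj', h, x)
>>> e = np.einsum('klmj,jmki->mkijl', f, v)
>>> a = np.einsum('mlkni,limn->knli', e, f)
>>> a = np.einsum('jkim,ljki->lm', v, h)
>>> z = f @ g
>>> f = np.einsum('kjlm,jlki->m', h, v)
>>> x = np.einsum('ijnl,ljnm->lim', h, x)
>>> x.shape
(2, 2, 19)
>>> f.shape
(2,)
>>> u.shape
(13, 2)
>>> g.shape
(19, 19)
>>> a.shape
(2, 13)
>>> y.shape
()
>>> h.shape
(2, 19, 7, 2)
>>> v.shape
(19, 7, 2, 13)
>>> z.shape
(2, 19, 7, 19)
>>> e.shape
(7, 2, 13, 19, 19)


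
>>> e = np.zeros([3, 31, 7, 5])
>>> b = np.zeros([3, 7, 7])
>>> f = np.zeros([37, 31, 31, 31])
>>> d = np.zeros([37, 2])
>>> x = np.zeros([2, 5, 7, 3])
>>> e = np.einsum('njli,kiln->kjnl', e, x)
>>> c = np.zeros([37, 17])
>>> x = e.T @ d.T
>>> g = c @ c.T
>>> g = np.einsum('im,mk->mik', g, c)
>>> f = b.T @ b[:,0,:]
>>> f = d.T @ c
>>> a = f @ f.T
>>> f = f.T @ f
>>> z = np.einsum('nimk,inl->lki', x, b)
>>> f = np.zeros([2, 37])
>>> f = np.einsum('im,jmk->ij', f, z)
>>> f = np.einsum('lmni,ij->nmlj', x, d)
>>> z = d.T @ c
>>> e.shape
(2, 31, 3, 7)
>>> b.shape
(3, 7, 7)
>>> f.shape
(31, 3, 7, 2)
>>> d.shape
(37, 2)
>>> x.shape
(7, 3, 31, 37)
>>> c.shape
(37, 17)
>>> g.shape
(37, 37, 17)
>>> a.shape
(2, 2)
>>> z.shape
(2, 17)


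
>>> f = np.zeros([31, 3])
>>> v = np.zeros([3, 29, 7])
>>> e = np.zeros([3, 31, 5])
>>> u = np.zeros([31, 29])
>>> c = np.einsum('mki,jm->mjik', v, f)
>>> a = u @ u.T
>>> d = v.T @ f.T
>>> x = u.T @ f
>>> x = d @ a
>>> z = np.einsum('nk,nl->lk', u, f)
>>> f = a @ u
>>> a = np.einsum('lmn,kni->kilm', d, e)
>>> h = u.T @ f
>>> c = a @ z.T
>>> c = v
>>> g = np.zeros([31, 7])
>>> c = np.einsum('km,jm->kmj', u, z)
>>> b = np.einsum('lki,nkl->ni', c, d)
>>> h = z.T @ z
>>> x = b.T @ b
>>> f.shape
(31, 29)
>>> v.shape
(3, 29, 7)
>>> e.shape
(3, 31, 5)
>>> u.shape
(31, 29)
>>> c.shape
(31, 29, 3)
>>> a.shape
(3, 5, 7, 29)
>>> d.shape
(7, 29, 31)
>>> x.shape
(3, 3)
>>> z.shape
(3, 29)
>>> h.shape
(29, 29)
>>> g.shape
(31, 7)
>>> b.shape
(7, 3)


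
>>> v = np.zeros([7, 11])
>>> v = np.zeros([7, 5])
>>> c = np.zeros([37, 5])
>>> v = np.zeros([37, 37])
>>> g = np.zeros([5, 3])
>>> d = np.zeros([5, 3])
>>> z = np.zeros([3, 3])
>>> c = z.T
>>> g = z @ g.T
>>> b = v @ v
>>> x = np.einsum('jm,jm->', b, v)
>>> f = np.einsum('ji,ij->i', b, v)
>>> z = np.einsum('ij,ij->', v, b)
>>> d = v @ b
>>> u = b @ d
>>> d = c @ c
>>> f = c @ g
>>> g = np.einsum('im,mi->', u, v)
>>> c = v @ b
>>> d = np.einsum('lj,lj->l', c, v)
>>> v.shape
(37, 37)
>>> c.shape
(37, 37)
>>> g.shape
()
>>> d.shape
(37,)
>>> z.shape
()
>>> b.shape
(37, 37)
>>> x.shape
()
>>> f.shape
(3, 5)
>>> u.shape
(37, 37)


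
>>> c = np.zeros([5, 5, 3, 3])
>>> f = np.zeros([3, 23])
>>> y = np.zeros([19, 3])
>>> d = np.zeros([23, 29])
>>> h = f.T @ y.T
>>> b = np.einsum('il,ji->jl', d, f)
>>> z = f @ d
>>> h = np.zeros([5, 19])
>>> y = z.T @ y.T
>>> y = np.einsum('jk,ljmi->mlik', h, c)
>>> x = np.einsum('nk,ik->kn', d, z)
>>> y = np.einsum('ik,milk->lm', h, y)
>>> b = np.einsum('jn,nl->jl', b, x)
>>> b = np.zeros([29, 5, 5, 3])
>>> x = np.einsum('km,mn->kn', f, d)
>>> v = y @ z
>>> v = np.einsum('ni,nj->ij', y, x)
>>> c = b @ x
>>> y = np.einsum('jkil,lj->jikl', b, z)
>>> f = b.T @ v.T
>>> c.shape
(29, 5, 5, 29)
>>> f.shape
(3, 5, 5, 3)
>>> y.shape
(29, 5, 5, 3)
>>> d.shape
(23, 29)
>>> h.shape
(5, 19)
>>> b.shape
(29, 5, 5, 3)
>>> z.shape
(3, 29)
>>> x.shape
(3, 29)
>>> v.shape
(3, 29)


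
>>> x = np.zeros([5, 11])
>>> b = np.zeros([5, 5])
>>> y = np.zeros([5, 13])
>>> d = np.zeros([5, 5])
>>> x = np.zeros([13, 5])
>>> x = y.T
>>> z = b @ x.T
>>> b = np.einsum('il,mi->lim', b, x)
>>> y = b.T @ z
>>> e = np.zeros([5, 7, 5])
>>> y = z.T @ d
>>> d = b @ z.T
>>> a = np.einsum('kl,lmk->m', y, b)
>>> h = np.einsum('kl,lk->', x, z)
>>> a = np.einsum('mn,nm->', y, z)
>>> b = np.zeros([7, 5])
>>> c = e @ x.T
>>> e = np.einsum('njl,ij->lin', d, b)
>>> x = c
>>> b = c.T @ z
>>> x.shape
(5, 7, 13)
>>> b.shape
(13, 7, 13)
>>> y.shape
(13, 5)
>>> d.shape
(5, 5, 5)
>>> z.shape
(5, 13)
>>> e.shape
(5, 7, 5)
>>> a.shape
()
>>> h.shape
()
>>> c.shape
(5, 7, 13)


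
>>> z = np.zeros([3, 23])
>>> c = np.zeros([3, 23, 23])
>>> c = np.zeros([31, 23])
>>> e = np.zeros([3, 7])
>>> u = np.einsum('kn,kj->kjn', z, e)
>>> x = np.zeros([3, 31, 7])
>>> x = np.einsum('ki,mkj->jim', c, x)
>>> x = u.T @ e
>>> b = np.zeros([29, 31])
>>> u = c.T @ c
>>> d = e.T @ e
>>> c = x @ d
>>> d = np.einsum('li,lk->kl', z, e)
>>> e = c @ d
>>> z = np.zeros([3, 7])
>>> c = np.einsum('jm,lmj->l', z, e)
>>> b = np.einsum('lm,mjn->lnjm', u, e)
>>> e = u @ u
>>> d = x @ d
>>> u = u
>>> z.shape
(3, 7)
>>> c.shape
(23,)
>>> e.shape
(23, 23)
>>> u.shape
(23, 23)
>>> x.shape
(23, 7, 7)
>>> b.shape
(23, 3, 7, 23)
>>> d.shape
(23, 7, 3)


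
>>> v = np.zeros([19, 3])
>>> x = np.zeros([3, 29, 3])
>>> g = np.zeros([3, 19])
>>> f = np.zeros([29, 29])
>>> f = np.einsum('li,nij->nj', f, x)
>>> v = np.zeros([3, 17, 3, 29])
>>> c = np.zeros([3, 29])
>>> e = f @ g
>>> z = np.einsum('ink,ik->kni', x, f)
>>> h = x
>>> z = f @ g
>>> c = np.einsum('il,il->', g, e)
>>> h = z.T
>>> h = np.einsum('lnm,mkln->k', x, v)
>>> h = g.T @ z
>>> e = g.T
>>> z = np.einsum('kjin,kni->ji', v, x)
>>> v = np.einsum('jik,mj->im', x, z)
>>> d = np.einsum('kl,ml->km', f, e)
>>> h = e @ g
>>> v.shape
(29, 17)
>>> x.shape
(3, 29, 3)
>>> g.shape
(3, 19)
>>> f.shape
(3, 3)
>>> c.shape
()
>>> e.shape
(19, 3)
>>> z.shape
(17, 3)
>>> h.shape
(19, 19)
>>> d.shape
(3, 19)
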